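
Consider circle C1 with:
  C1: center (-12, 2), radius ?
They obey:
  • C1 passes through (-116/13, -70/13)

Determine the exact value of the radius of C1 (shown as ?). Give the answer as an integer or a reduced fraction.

1. [C1∋P]  r_C1² − 64 = 0  ⇒  r_C1 = 8 (r>0 drops 1)

8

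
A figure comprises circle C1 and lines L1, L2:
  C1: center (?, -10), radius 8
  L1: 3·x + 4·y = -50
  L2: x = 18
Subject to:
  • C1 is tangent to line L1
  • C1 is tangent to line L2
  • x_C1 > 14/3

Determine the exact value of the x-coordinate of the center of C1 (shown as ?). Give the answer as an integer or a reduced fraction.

10

1. [C1‖L1]  x_C1² + (20/3)x_C1 − 500/3 = 0  ⇒  x_C1 = -50/3 or 10
2. [C1‖L2]  x_C1² − 36x_C1 + 260 = 0  ⇒  x_C1 = 10 or 26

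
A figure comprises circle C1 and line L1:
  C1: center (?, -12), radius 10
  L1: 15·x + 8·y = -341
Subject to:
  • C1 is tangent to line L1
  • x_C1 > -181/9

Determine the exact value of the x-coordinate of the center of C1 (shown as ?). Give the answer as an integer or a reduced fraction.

1. [C1‖L1]  x_C1² + (98/3)x_C1 + 415/3 = 0  ⇒  x_C1 = -83/3 or -5
2. given x_C1 > -181/9: keep -5

-5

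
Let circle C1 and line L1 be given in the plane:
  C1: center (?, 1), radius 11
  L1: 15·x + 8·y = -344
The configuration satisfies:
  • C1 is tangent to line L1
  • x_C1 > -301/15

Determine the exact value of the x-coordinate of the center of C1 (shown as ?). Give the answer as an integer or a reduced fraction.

1. [C1‖L1]  x_C1² + (704/15)x_C1 + 5929/15 = 0  ⇒  x_C1 = -539/15 or -11
2. given x_C1 > -301/15: keep -11

-11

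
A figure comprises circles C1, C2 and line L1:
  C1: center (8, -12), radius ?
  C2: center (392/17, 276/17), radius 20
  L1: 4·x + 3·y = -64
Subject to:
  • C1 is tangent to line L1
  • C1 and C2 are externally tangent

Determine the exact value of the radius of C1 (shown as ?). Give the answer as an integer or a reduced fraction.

1. [C1‖L1]  r_C1² − 144 = 0  ⇒  r_C1 = 12 (r>0 drops 1)
2. [ext C1·C2]  r_C1² + 40r_C1 − 624 = 0  ⇒  r_C1 = 12 (r>0 drops 1)

12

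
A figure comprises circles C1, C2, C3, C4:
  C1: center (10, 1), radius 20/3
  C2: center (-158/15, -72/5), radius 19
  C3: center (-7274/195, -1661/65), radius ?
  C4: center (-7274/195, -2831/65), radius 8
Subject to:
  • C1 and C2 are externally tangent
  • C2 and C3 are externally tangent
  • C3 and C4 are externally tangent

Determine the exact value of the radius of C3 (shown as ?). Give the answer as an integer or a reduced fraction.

1. [ext C2·C3]  r_C3² + 38r_C3 − 480 = 0  ⇒  r_C3 = 10 (r>0 drops 1)
2. [ext C3·C4]  r_C3² + 16r_C3 − 260 = 0  ⇒  r_C3 = 10 (r>0 drops 1)

10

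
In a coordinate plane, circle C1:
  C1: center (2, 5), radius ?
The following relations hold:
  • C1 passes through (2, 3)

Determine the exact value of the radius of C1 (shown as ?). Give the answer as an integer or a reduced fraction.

1. [C1∋P]  r_C1² − 4 = 0  ⇒  r_C1 = 2 (r>0 drops 1)

2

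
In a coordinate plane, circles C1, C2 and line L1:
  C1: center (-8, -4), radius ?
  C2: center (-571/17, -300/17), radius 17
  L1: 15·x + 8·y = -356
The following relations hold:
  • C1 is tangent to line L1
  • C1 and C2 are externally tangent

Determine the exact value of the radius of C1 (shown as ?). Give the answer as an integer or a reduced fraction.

12

1. [C1‖L1]  r_C1² − 144 = 0  ⇒  r_C1 = 12 (r>0 drops 1)
2. [ext C1·C2]  r_C1² + 34r_C1 − 552 = 0  ⇒  r_C1 = 12 (r>0 drops 1)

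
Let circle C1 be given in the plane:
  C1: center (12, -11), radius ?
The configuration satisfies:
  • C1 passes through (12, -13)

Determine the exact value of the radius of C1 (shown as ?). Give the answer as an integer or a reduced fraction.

2

1. [C1∋P]  r_C1² − 4 = 0  ⇒  r_C1 = 2 (r>0 drops 1)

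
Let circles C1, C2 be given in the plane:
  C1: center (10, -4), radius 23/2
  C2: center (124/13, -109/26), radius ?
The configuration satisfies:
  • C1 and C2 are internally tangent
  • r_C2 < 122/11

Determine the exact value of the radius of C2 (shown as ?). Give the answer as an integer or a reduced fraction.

1. [int C1,C2]  r_C2² − 23r_C2 + 132 = 0  ⇒  r_C2 = 11 or 12
2. given r_C2 < 122/11: keep 11

11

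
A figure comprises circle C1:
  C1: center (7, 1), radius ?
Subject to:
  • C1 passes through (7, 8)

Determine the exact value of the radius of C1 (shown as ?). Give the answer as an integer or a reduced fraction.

7

1. [C1∋P]  r_C1² − 49 = 0  ⇒  r_C1 = 7 (r>0 drops 1)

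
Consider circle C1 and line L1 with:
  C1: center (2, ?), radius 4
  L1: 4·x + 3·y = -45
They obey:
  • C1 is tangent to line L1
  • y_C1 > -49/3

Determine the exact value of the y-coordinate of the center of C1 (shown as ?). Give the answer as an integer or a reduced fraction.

1. [C1‖L1]  y_C1² + (106/3)y_C1 + 803/3 = 0  ⇒  y_C1 = -73/3 or -11
2. given y_C1 > -49/3: keep -11

-11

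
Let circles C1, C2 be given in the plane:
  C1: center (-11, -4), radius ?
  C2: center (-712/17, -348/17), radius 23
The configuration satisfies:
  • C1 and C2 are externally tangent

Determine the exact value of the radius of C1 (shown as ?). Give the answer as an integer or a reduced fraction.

12

1. [ext C1·C2]  r_C1² + 46r_C1 − 696 = 0  ⇒  r_C1 = 12 (r>0 drops 1)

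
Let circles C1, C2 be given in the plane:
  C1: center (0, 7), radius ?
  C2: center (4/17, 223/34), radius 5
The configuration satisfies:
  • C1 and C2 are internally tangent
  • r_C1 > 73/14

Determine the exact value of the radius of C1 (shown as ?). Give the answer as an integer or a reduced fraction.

1. [int C1,C2]  r_C1² − 10r_C1 + 99/4 = 0  ⇒  r_C1 = 9/2 or 11/2
2. given r_C1 > 73/14: keep 11/2

11/2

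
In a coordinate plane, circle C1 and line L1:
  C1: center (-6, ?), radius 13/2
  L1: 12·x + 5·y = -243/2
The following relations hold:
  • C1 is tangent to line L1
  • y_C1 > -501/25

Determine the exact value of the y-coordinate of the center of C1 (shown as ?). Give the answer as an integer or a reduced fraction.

7

1. [C1‖L1]  y_C1² + (99/5)y_C1 − 938/5 = 0  ⇒  y_C1 = -134/5 or 7
2. given y_C1 > -501/25: keep 7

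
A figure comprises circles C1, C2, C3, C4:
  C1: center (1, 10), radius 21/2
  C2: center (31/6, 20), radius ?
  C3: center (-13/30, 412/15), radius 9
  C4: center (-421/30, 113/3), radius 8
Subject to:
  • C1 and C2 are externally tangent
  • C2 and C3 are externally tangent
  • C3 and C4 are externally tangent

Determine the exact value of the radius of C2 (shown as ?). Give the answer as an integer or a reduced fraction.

1/3

1. [ext C1·C2]  r_C2² + 21r_C2 − 64/9 = 0  ⇒  r_C2 = 1/3 (r>0 drops 1)
2. [ext C2·C3]  r_C2² + 18r_C2 − 55/9 = 0  ⇒  r_C2 = 1/3 (r>0 drops 1)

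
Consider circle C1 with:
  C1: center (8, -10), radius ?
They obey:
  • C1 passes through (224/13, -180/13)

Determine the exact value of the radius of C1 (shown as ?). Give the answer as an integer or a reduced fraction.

1. [C1∋P]  r_C1² − 100 = 0  ⇒  r_C1 = 10 (r>0 drops 1)

10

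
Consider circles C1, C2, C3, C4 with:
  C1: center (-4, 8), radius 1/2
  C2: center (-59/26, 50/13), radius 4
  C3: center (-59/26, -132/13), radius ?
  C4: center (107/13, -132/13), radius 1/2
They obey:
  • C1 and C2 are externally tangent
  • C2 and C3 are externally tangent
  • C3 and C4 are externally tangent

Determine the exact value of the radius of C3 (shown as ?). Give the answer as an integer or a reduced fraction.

10

1. [ext C2·C3]  r_C3² + 8r_C3 − 180 = 0  ⇒  r_C3 = 10 (r>0 drops 1)
2. [ext C3·C4]  r_C3² + 1r_C3 − 110 = 0  ⇒  r_C3 = 10 (r>0 drops 1)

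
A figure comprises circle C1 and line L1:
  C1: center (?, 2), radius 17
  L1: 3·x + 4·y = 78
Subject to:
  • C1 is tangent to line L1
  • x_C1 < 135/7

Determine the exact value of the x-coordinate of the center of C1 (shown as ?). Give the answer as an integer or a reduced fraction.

1. [C1‖L1]  x_C1² − (140/3)x_C1 − 775/3 = 0  ⇒  x_C1 = -5 or 155/3
2. given x_C1 < 135/7: keep -5

-5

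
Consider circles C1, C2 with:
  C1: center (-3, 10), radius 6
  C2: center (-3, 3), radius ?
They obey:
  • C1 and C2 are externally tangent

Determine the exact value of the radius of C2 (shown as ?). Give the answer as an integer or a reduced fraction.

1

1. [ext C1·C2]  r_C2² + 12r_C2 − 13 = 0  ⇒  r_C2 = 1 (r>0 drops 1)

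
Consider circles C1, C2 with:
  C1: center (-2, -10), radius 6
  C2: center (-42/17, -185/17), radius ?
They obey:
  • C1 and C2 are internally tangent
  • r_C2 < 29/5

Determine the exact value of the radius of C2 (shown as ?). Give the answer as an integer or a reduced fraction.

1. [int C1,C2]  r_C2² − 12r_C2 + 35 = 0  ⇒  r_C2 = 5 or 7
2. given r_C2 < 29/5: keep 5

5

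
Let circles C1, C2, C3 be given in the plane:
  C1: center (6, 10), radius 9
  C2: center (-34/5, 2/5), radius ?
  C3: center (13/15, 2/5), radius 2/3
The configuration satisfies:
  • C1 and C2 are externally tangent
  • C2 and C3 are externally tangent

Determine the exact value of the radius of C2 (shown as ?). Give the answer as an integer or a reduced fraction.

1. [ext C1·C2]  r_C2² + 18r_C2 − 175 = 0  ⇒  r_C2 = 7 (r>0 drops 1)
2. [ext C2·C3]  r_C2² + (4/3)r_C2 − 175/3 = 0  ⇒  r_C2 = 7 (r>0 drops 1)

7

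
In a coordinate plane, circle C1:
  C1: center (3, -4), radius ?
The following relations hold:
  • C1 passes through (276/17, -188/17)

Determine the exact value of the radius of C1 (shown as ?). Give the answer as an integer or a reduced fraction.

1. [C1∋P]  r_C1² − 225 = 0  ⇒  r_C1 = 15 (r>0 drops 1)

15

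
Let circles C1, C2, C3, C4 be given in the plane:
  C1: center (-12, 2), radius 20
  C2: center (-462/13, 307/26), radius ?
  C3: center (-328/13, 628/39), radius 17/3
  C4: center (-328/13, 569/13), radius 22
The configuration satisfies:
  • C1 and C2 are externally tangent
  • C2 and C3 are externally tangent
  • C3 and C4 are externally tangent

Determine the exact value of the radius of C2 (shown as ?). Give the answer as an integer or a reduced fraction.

11/2

1. [ext C1·C2]  r_C2² + 40r_C2 − 1001/4 = 0  ⇒  r_C2 = 11/2 (r>0 drops 1)
2. [ext C2·C3]  r_C2² + (34/3)r_C2 − 1111/12 = 0  ⇒  r_C2 = 11/2 (r>0 drops 1)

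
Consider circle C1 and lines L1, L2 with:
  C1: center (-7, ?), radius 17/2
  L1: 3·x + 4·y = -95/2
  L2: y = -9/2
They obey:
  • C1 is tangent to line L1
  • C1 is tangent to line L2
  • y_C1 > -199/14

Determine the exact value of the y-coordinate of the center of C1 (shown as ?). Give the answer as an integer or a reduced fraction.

1. [C1‖L1]  y_C1² + (53/4)y_C1 − 69 = 0  ⇒  y_C1 = -69/4 or 4
2. [C1‖L2]  y_C1² + 9y_C1 − 52 = 0  ⇒  y_C1 = -13 or 4

4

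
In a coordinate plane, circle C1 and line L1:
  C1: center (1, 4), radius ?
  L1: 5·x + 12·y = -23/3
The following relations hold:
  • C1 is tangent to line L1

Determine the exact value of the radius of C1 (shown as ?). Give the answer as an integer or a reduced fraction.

14/3

1. [C1‖L1]  r_C1² − 196/9 = 0  ⇒  r_C1 = 14/3 (r>0 drops 1)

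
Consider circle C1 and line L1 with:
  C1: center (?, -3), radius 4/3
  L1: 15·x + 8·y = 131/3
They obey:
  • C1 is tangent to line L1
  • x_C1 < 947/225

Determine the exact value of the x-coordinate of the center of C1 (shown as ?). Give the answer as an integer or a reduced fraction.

3

1. [C1‖L1]  x_C1² − (406/45)x_C1 + 271/15 = 0  ⇒  x_C1 = 3 or 271/45
2. given x_C1 < 947/225: keep 3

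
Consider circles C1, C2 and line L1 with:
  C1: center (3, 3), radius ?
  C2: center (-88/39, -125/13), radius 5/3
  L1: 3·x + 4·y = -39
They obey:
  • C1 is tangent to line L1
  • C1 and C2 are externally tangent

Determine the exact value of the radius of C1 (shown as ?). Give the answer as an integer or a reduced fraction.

12

1. [C1‖L1]  r_C1² − 144 = 0  ⇒  r_C1 = 12 (r>0 drops 1)
2. [ext C1·C2]  r_C1² + (10/3)r_C1 − 184 = 0  ⇒  r_C1 = 12 (r>0 drops 1)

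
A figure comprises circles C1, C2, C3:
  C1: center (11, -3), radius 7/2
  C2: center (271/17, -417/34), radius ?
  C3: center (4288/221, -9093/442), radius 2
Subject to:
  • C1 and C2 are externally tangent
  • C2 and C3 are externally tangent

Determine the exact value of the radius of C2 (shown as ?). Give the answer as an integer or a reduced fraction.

7

1. [ext C1·C2]  r_C2² + 7r_C2 − 98 = 0  ⇒  r_C2 = 7 (r>0 drops 1)
2. [ext C2·C3]  r_C2² + 4r_C2 − 77 = 0  ⇒  r_C2 = 7 (r>0 drops 1)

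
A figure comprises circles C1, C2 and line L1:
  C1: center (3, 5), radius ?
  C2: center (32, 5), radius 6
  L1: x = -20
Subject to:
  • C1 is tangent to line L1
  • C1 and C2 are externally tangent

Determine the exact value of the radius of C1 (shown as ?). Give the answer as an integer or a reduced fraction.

23

1. [C1‖L1]  r_C1² − 529 = 0  ⇒  r_C1 = 23 (r>0 drops 1)
2. [ext C1·C2]  r_C1² + 12r_C1 − 805 = 0  ⇒  r_C1 = 23 (r>0 drops 1)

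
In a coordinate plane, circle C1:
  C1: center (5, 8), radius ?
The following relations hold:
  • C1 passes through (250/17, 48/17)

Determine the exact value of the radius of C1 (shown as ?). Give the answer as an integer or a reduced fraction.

11

1. [C1∋P]  r_C1² − 121 = 0  ⇒  r_C1 = 11 (r>0 drops 1)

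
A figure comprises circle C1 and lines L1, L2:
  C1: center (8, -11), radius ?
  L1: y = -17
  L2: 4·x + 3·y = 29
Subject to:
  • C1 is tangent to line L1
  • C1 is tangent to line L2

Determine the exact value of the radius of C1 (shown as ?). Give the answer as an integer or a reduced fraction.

1. [C1‖L1]  r_C1² − 36 = 0  ⇒  r_C1 = 6 (r>0 drops 1)
2. [C1‖L2]  r_C1² − 36 = 0  ⇒  r_C1 = 6 (r>0 drops 1)

6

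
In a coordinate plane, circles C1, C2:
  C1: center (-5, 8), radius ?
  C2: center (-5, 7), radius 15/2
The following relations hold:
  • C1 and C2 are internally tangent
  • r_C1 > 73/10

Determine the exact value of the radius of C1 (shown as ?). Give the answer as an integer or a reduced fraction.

1. [int C1,C2]  r_C1² − 15r_C1 + 221/4 = 0  ⇒  r_C1 = 13/2 or 17/2
2. given r_C1 > 73/10: keep 17/2

17/2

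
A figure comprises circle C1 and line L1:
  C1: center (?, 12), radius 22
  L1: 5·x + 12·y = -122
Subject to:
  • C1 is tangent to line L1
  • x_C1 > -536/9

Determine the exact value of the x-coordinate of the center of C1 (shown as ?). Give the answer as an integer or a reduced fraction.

4

1. [C1‖L1]  x_C1² + (532/5)x_C1 − 2208/5 = 0  ⇒  x_C1 = -552/5 or 4
2. given x_C1 > -536/9: keep 4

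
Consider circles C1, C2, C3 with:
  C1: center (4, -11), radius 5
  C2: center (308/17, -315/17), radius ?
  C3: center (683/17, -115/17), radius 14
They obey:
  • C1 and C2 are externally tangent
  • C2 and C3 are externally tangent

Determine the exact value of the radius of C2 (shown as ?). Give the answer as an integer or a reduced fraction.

11

1. [ext C1·C2]  r_C2² + 10r_C2 − 231 = 0  ⇒  r_C2 = 11 (r>0 drops 1)
2. [ext C2·C3]  r_C2² + 28r_C2 − 429 = 0  ⇒  r_C2 = 11 (r>0 drops 1)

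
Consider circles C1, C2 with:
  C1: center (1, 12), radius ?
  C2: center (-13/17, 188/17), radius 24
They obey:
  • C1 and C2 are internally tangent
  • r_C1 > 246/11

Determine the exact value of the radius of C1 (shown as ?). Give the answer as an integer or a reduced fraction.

26

1. [int C1,C2]  r_C1² − 48r_C1 + 572 = 0  ⇒  r_C1 = 22 or 26
2. given r_C1 > 246/11: keep 26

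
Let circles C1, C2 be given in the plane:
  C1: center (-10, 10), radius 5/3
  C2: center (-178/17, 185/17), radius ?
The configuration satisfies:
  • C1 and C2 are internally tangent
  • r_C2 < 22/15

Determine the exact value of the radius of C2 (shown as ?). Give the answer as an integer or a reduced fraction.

2/3

1. [int C1,C2]  r_C2² − (10/3)r_C2 + 16/9 = 0  ⇒  r_C2 = 2/3 or 8/3
2. given r_C2 < 22/15: keep 2/3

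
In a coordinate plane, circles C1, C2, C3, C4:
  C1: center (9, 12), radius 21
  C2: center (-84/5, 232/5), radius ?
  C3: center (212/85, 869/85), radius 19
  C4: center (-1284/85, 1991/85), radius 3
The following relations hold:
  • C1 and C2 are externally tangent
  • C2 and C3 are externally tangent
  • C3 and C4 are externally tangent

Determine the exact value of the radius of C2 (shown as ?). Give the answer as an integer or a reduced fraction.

22

1. [ext C1·C2]  r_C2² + 42r_C2 − 1408 = 0  ⇒  r_C2 = 22 (r>0 drops 1)
2. [ext C2·C3]  r_C2² + 38r_C2 − 1320 = 0  ⇒  r_C2 = 22 (r>0 drops 1)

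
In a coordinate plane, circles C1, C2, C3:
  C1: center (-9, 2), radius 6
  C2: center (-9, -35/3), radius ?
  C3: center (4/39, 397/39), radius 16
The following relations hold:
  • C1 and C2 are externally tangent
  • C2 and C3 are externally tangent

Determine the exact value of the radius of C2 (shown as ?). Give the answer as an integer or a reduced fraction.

23/3

1. [ext C1·C2]  r_C2² + 12r_C2 − 1357/9 = 0  ⇒  r_C2 = 23/3 (r>0 drops 1)
2. [ext C2·C3]  r_C2² + 32r_C2 − 2737/9 = 0  ⇒  r_C2 = 23/3 (r>0 drops 1)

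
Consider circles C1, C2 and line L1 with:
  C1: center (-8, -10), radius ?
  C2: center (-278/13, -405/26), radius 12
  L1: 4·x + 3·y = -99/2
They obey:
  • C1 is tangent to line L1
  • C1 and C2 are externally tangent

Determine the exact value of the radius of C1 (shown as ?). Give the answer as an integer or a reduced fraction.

5/2

1. [C1‖L1]  r_C1² − 25/4 = 0  ⇒  r_C1 = 5/2 (r>0 drops 1)
2. [ext C1·C2]  r_C1² + 24r_C1 − 265/4 = 0  ⇒  r_C1 = 5/2 (r>0 drops 1)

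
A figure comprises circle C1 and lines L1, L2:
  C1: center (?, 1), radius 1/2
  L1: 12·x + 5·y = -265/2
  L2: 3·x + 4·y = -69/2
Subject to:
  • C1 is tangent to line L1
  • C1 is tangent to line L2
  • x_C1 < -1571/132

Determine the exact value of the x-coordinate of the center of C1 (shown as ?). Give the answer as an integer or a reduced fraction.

1. [C1‖L1]  x_C1² + (275/12)x_C1 + 131 = 0  ⇒  x_C1 = -12 or -131/12
2. [C1‖L2]  x_C1² + (77/3)x_C1 + 164 = 0  ⇒  x_C1 = -41/3 or -12

-12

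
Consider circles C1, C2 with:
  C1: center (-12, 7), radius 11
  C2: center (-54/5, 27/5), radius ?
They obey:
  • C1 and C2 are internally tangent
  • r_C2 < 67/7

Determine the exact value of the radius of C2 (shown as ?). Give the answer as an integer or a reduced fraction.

9

1. [int C1,C2]  r_C2² − 22r_C2 + 117 = 0  ⇒  r_C2 = 9 or 13
2. given r_C2 < 67/7: keep 9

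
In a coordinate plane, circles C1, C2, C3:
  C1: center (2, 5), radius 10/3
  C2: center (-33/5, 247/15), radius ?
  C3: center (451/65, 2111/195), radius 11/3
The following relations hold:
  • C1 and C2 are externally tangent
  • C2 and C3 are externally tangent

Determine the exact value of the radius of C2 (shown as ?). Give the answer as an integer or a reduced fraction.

1. [ext C1·C2]  r_C2² + (20/3)r_C2 − 583/3 = 0  ⇒  r_C2 = 11 (r>0 drops 1)
2. [ext C2·C3]  r_C2² + (22/3)r_C2 − 605/3 = 0  ⇒  r_C2 = 11 (r>0 drops 1)

11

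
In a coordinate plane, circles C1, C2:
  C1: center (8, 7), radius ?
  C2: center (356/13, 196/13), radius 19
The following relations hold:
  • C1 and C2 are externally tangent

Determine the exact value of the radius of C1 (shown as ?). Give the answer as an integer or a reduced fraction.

1. [ext C1·C2]  r_C1² + 38r_C1 − 80 = 0  ⇒  r_C1 = 2 (r>0 drops 1)

2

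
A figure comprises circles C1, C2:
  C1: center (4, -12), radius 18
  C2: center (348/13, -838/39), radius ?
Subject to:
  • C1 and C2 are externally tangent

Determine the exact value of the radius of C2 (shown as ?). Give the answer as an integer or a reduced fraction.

20/3

1. [ext C1·C2]  r_C2² + 36r_C2 − 2560/9 = 0  ⇒  r_C2 = 20/3 (r>0 drops 1)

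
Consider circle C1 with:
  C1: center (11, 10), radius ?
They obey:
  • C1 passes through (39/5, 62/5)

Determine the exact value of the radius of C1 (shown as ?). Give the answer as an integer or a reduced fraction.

1. [C1∋P]  r_C1² − 16 = 0  ⇒  r_C1 = 4 (r>0 drops 1)

4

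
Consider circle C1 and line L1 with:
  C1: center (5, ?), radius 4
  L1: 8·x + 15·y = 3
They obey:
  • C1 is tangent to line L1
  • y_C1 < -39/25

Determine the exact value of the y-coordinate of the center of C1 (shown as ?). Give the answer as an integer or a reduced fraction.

1. [C1‖L1]  y_C1² + (74/15)y_C1 − 217/15 = 0  ⇒  y_C1 = -7 or 31/15
2. given y_C1 < -39/25: keep -7

-7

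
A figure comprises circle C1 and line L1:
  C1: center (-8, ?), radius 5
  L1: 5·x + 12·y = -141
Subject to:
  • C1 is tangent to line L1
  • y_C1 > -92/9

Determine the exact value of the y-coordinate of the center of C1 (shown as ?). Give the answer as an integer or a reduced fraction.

-3

1. [C1‖L1]  y_C1² + (101/6)y_C1 + 83/2 = 0  ⇒  y_C1 = -83/6 or -3
2. given y_C1 > -92/9: keep -3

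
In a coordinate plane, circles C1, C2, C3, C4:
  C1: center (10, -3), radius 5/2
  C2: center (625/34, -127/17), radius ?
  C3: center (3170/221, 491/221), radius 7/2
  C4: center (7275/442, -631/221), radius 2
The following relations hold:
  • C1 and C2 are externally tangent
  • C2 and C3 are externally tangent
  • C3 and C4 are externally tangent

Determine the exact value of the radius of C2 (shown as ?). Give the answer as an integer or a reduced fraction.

1. [ext C1·C2]  r_C2² + 5r_C2 − 84 = 0  ⇒  r_C2 = 7 (r>0 drops 1)
2. [ext C2·C3]  r_C2² + 7r_C2 − 98 = 0  ⇒  r_C2 = 7 (r>0 drops 1)

7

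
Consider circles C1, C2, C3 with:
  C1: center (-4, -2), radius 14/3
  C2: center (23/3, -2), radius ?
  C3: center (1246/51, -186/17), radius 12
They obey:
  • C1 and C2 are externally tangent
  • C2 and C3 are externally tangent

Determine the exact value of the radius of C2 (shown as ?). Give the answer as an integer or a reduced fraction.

7

1. [ext C1·C2]  r_C2² + (28/3)r_C2 − 343/3 = 0  ⇒  r_C2 = 7 (r>0 drops 1)
2. [ext C2·C3]  r_C2² + 24r_C2 − 217 = 0  ⇒  r_C2 = 7 (r>0 drops 1)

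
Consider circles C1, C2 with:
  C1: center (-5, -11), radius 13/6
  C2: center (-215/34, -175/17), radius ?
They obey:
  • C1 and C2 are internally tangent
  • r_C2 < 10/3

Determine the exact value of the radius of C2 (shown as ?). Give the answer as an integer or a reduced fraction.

1. [int C1,C2]  r_C2² − (13/3)r_C2 + 22/9 = 0  ⇒  r_C2 = 2/3 or 11/3
2. given r_C2 < 10/3: keep 2/3

2/3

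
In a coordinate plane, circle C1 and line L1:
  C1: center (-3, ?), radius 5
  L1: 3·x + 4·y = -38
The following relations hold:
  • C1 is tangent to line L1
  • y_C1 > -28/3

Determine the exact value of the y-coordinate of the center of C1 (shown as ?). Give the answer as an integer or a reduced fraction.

-1

1. [C1‖L1]  y_C1² + (29/2)y_C1 + 27/2 = 0  ⇒  y_C1 = -27/2 or -1
2. given y_C1 > -28/3: keep -1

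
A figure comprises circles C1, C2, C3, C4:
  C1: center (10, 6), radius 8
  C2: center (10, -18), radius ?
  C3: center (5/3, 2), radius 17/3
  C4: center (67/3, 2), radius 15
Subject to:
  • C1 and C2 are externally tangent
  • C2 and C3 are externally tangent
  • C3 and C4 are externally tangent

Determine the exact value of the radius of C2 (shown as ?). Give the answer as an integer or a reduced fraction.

1. [ext C1·C2]  r_C2² + 16r_C2 − 512 = 0  ⇒  r_C2 = 16 (r>0 drops 1)
2. [ext C2·C3]  r_C2² + (34/3)r_C2 − 1312/3 = 0  ⇒  r_C2 = 16 (r>0 drops 1)

16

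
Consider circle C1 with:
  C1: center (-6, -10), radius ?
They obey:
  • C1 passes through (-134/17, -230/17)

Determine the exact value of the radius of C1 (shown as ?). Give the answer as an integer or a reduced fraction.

4

1. [C1∋P]  r_C1² − 16 = 0  ⇒  r_C1 = 4 (r>0 drops 1)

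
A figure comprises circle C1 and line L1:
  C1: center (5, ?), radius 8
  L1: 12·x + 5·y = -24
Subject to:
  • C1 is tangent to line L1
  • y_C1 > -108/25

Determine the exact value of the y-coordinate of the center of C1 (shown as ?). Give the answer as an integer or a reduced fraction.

1. [C1‖L1]  y_C1² + (168/5)y_C1 − 752/5 = 0  ⇒  y_C1 = -188/5 or 4
2. given y_C1 > -108/25: keep 4

4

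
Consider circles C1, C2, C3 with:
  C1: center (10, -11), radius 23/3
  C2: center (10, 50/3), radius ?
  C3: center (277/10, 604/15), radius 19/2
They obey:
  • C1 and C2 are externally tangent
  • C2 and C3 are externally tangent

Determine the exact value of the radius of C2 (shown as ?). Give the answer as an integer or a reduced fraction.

1. [ext C1·C2]  r_C2² + (46/3)r_C2 − 2120/3 = 0  ⇒  r_C2 = 20 (r>0 drops 1)
2. [ext C2·C3]  r_C2² + 19r_C2 − 780 = 0  ⇒  r_C2 = 20 (r>0 drops 1)

20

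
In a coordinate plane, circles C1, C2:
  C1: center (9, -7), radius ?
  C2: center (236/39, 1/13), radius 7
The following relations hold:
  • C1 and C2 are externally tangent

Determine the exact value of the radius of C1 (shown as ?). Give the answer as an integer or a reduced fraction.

2/3

1. [ext C1·C2]  r_C1² + 14r_C1 − 88/9 = 0  ⇒  r_C1 = 2/3 (r>0 drops 1)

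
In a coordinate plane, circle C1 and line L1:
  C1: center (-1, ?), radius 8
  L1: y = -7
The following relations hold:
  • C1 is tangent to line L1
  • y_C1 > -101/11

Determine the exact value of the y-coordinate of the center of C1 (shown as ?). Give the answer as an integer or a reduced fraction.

1

1. [C1‖L1]  y_C1² + 14y_C1 − 15 = 0  ⇒  y_C1 = -15 or 1
2. given y_C1 > -101/11: keep 1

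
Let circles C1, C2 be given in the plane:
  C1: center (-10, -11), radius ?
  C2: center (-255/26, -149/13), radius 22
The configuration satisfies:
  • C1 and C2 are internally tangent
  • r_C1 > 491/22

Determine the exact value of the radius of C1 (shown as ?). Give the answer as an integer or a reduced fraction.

45/2

1. [int C1,C2]  r_C1² − 44r_C1 + 1935/4 = 0  ⇒  r_C1 = 43/2 or 45/2
2. given r_C1 > 491/22: keep 45/2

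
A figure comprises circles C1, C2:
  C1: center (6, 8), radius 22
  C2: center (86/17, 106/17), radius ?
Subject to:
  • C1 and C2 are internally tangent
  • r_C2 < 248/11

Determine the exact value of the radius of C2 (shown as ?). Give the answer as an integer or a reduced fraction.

20

1. [int C1,C2]  r_C2² − 44r_C2 + 480 = 0  ⇒  r_C2 = 20 or 24
2. given r_C2 < 248/11: keep 20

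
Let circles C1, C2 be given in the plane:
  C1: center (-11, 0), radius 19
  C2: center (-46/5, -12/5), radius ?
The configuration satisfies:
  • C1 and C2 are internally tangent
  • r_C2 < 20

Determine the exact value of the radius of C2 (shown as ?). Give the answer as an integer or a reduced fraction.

16

1. [int C1,C2]  r_C2² − 38r_C2 + 352 = 0  ⇒  r_C2 = 16 or 22
2. given r_C2 < 20: keep 16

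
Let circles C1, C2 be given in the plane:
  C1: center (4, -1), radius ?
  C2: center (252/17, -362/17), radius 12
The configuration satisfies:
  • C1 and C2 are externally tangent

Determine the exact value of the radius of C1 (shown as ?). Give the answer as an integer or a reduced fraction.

11

1. [ext C1·C2]  r_C1² + 24r_C1 − 385 = 0  ⇒  r_C1 = 11 (r>0 drops 1)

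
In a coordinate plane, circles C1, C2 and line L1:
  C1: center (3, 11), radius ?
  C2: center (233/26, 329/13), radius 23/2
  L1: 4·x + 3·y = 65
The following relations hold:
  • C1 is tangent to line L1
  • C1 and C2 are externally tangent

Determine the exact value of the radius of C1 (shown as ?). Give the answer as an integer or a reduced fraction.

4

1. [C1‖L1]  r_C1² − 16 = 0  ⇒  r_C1 = 4 (r>0 drops 1)
2. [ext C1·C2]  r_C1² + 23r_C1 − 108 = 0  ⇒  r_C1 = 4 (r>0 drops 1)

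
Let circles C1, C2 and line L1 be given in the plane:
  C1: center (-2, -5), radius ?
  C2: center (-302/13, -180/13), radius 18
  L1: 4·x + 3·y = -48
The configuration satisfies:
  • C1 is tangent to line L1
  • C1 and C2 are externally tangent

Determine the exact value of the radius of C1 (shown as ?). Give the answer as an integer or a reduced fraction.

1. [C1‖L1]  r_C1² − 25 = 0  ⇒  r_C1 = 5 (r>0 drops 1)
2. [ext C1·C2]  r_C1² + 36r_C1 − 205 = 0  ⇒  r_C1 = 5 (r>0 drops 1)

5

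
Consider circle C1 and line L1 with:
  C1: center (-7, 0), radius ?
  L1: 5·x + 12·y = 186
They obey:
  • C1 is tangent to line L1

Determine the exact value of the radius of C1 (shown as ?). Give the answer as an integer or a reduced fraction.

1. [C1‖L1]  r_C1² − 289 = 0  ⇒  r_C1 = 17 (r>0 drops 1)

17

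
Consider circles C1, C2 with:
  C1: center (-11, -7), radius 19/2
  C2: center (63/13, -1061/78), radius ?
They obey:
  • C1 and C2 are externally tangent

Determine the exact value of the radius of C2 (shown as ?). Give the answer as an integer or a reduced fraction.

23/3

1. [ext C1·C2]  r_C2² + 19r_C2 − 1840/9 = 0  ⇒  r_C2 = 23/3 (r>0 drops 1)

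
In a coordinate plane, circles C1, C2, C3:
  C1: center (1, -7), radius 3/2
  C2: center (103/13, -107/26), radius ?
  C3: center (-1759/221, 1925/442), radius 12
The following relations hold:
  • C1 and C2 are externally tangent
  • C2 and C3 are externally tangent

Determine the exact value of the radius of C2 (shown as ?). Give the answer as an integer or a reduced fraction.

1. [ext C1·C2]  r_C2² + 3r_C2 − 54 = 0  ⇒  r_C2 = 6 (r>0 drops 1)
2. [ext C2·C3]  r_C2² + 24r_C2 − 180 = 0  ⇒  r_C2 = 6 (r>0 drops 1)

6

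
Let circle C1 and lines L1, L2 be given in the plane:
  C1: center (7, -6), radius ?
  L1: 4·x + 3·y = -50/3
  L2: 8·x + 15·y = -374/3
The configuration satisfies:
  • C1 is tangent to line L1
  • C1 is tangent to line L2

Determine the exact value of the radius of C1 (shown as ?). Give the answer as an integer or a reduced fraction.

1. [C1‖L1]  r_C1² − 256/9 = 0  ⇒  r_C1 = 16/3 (r>0 drops 1)
2. [C1‖L2]  r_C1² − 256/9 = 0  ⇒  r_C1 = 16/3 (r>0 drops 1)

16/3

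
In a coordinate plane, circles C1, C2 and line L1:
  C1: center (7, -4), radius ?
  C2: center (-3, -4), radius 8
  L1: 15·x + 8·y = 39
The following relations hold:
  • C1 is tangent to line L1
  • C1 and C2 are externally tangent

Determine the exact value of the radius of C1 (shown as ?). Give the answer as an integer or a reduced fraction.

2

1. [C1‖L1]  r_C1² − 4 = 0  ⇒  r_C1 = 2 (r>0 drops 1)
2. [ext C1·C2]  r_C1² + 16r_C1 − 36 = 0  ⇒  r_C1 = 2 (r>0 drops 1)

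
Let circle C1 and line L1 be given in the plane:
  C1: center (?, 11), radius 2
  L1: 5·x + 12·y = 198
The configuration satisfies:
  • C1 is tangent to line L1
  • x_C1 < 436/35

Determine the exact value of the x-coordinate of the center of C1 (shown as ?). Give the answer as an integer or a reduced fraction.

1. [C1‖L1]  x_C1² − (132/5)x_C1 + 736/5 = 0  ⇒  x_C1 = 8 or 92/5
2. given x_C1 < 436/35: keep 8

8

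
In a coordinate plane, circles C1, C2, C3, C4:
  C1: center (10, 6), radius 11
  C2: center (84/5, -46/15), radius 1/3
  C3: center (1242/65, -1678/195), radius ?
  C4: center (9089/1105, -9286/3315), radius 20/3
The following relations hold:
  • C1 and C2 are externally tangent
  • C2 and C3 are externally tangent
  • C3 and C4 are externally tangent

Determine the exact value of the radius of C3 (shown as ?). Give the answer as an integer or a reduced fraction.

1. [ext C2·C3]  r_C3² + (2/3)r_C3 − 323/9 = 0  ⇒  r_C3 = 17/3 (r>0 drops 1)
2. [ext C3·C4]  r_C3² + (40/3)r_C3 − 323/3 = 0  ⇒  r_C3 = 17/3 (r>0 drops 1)

17/3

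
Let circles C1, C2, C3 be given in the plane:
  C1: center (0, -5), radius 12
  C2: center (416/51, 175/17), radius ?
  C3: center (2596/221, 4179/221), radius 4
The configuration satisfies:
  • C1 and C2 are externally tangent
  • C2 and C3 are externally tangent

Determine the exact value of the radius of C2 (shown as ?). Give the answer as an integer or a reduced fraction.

16/3

1. [ext C1·C2]  r_C2² + 24r_C2 − 1408/9 = 0  ⇒  r_C2 = 16/3 (r>0 drops 1)
2. [ext C2·C3]  r_C2² + 8r_C2 − 640/9 = 0  ⇒  r_C2 = 16/3 (r>0 drops 1)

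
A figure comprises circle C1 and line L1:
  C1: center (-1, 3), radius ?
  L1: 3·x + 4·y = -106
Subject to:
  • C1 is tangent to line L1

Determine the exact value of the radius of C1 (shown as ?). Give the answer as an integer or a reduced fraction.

1. [C1‖L1]  r_C1² − 529 = 0  ⇒  r_C1 = 23 (r>0 drops 1)

23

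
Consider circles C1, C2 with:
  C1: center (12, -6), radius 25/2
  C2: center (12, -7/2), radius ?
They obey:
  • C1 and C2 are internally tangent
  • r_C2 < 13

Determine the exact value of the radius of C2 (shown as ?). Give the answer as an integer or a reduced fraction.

1. [int C1,C2]  r_C2² − 25r_C2 + 150 = 0  ⇒  r_C2 = 10 or 15
2. given r_C2 < 13: keep 10

10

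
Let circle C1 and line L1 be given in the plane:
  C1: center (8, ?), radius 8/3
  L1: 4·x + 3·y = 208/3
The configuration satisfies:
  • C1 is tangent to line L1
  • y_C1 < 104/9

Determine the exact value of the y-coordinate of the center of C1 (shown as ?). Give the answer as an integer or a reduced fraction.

8

1. [C1‖L1]  y_C1² − (224/9)y_C1 + 1216/9 = 0  ⇒  y_C1 = 8 or 152/9
2. given y_C1 < 104/9: keep 8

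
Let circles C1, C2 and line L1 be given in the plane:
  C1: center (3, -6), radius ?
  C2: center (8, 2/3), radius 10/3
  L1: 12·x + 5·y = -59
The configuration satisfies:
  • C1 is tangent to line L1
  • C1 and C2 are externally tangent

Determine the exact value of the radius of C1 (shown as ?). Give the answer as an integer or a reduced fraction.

5

1. [C1‖L1]  r_C1² − 25 = 0  ⇒  r_C1 = 5 (r>0 drops 1)
2. [ext C1·C2]  r_C1² + (20/3)r_C1 − 175/3 = 0  ⇒  r_C1 = 5 (r>0 drops 1)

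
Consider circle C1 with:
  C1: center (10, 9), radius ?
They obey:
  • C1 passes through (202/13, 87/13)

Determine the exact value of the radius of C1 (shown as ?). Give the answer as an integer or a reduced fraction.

6

1. [C1∋P]  r_C1² − 36 = 0  ⇒  r_C1 = 6 (r>0 drops 1)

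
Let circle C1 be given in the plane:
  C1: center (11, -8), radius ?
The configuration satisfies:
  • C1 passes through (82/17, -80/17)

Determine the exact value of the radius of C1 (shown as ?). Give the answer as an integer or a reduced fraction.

1. [C1∋P]  r_C1² − 49 = 0  ⇒  r_C1 = 7 (r>0 drops 1)

7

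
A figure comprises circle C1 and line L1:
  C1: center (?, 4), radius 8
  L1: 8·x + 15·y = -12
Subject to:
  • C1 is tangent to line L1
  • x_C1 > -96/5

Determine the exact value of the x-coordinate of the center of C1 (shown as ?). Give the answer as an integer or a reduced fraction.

1. [C1‖L1]  x_C1² + 18x_C1 − 208 = 0  ⇒  x_C1 = -26 or 8
2. given x_C1 > -96/5: keep 8

8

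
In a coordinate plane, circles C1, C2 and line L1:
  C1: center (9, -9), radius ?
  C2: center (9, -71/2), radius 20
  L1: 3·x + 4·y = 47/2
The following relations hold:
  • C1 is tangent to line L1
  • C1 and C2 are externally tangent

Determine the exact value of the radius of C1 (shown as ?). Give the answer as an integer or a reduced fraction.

1. [C1‖L1]  r_C1² − 169/4 = 0  ⇒  r_C1 = 13/2 (r>0 drops 1)
2. [ext C1·C2]  r_C1² + 40r_C1 − 1209/4 = 0  ⇒  r_C1 = 13/2 (r>0 drops 1)

13/2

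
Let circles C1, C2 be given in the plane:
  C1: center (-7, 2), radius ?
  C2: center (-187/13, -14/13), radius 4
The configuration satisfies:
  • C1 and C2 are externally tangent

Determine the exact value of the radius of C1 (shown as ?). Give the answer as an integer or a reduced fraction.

1. [ext C1·C2]  r_C1² + 8r_C1 − 48 = 0  ⇒  r_C1 = 4 (r>0 drops 1)

4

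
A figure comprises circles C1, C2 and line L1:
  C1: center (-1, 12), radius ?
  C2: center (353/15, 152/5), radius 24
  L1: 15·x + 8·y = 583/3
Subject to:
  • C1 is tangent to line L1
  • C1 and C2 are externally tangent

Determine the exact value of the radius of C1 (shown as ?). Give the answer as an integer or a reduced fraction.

1. [C1‖L1]  r_C1² − 400/9 = 0  ⇒  r_C1 = 20/3 (r>0 drops 1)
2. [ext C1·C2]  r_C1² + 48r_C1 − 3280/9 = 0  ⇒  r_C1 = 20/3 (r>0 drops 1)

20/3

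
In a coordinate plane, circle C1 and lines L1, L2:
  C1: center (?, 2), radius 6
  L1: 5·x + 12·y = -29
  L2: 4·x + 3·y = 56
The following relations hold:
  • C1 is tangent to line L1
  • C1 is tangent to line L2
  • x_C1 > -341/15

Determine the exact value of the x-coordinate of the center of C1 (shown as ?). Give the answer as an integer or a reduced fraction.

1. [C1‖L1]  x_C1² + (106/5)x_C1 − 131 = 0  ⇒  x_C1 = -131/5 or 5
2. [C1‖L2]  x_C1² − 25x_C1 + 100 = 0  ⇒  x_C1 = 5 or 20

5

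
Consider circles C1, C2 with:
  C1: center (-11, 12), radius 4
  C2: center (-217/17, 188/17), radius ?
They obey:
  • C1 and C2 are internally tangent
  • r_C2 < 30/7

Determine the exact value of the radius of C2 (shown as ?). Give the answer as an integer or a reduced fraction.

1. [int C1,C2]  r_C2² − 8r_C2 + 12 = 0  ⇒  r_C2 = 2 or 6
2. given r_C2 < 30/7: keep 2

2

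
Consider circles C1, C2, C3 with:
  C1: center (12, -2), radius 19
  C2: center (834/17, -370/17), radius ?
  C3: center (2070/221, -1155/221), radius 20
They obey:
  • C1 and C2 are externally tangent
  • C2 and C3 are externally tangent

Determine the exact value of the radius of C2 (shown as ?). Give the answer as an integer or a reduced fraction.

23

1. [ext C1·C2]  r_C2² + 38r_C2 − 1403 = 0  ⇒  r_C2 = 23 (r>0 drops 1)
2. [ext C2·C3]  r_C2² + 40r_C2 − 1449 = 0  ⇒  r_C2 = 23 (r>0 drops 1)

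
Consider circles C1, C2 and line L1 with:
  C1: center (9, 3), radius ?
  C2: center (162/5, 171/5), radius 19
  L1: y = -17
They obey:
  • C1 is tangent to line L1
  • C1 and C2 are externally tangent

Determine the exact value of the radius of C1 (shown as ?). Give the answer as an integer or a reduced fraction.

20

1. [C1‖L1]  r_C1² − 400 = 0  ⇒  r_C1 = 20 (r>0 drops 1)
2. [ext C1·C2]  r_C1² + 38r_C1 − 1160 = 0  ⇒  r_C1 = 20 (r>0 drops 1)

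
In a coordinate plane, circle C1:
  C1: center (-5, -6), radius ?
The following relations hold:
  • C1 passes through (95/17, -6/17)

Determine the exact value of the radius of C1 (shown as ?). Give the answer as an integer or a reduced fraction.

12

1. [C1∋P]  r_C1² − 144 = 0  ⇒  r_C1 = 12 (r>0 drops 1)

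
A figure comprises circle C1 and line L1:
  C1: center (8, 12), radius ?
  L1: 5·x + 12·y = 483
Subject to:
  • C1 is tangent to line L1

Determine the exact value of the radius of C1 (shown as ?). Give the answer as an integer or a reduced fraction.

23

1. [C1‖L1]  r_C1² − 529 = 0  ⇒  r_C1 = 23 (r>0 drops 1)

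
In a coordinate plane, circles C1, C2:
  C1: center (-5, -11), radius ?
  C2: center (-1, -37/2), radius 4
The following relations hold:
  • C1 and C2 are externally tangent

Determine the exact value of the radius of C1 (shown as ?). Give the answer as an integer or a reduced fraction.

9/2

1. [ext C1·C2]  r_C1² + 8r_C1 − 225/4 = 0  ⇒  r_C1 = 9/2 (r>0 drops 1)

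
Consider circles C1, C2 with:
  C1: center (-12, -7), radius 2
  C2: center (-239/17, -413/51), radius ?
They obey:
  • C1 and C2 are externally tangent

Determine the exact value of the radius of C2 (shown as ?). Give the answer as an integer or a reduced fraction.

1. [ext C1·C2]  r_C2² + 4r_C2 − 13/9 = 0  ⇒  r_C2 = 1/3 (r>0 drops 1)

1/3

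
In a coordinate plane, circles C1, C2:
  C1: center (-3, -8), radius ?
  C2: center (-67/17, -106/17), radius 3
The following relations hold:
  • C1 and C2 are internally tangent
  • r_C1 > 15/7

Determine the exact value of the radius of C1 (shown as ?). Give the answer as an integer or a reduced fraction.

5

1. [int C1,C2]  r_C1² − 6r_C1 + 5 = 0  ⇒  r_C1 = 1 or 5
2. given r_C1 > 15/7: keep 5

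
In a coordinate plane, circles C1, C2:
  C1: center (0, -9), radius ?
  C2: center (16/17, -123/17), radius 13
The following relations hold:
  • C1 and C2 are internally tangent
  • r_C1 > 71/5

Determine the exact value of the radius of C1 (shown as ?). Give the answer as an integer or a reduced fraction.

15

1. [int C1,C2]  r_C1² − 26r_C1 + 165 = 0  ⇒  r_C1 = 11 or 15
2. given r_C1 > 71/5: keep 15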